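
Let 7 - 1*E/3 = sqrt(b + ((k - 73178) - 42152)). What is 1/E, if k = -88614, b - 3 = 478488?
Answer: -1/117642 - sqrt(5603)/117642 ≈ -0.00064478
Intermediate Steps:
b = 478491 (b = 3 + 478488 = 478491)
E = 21 - 21*sqrt(5603) (E = 21 - 3*sqrt(478491 + ((-88614 - 73178) - 42152)) = 21 - 3*sqrt(478491 + (-161792 - 42152)) = 21 - 3*sqrt(478491 - 203944) = 21 - 21*sqrt(5603) ≈ -1550.9)
1/E = 1/(21 - 21*sqrt(5603))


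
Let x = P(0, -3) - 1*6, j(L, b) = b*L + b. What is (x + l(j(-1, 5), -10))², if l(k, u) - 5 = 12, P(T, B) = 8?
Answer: 361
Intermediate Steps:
j(L, b) = b + L*b (j(L, b) = L*b + b = b + L*b)
l(k, u) = 17 (l(k, u) = 5 + 12 = 17)
x = 2 (x = 8 - 1*6 = 8 - 6 = 2)
(x + l(j(-1, 5), -10))² = (2 + 17)² = 19² = 361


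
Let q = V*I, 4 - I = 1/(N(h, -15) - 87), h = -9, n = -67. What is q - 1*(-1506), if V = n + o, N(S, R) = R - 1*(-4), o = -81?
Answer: 44712/49 ≈ 912.49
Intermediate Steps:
N(S, R) = 4 + R (N(S, R) = R + 4 = 4 + R)
V = -148 (V = -67 - 81 = -148)
I = 393/98 (I = 4 - 1/((4 - 15) - 87) = 4 - 1/(-11 - 87) = 4 - 1/(-98) = 4 - 1*(-1/98) = 4 + 1/98 = 393/98 ≈ 4.0102)
q = -29082/49 (q = -148*393/98 = -29082/49 ≈ -593.51)
q - 1*(-1506) = -29082/49 - 1*(-1506) = -29082/49 + 1506 = 44712/49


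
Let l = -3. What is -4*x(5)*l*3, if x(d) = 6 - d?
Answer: 36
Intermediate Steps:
-4*x(5)*l*3 = -4*(6 - 1*5)*(-3)*3 = -4*(6 - 5)*(-3)*3 = -4*1*(-3)*3 = -(-12)*3 = -4*(-9) = 36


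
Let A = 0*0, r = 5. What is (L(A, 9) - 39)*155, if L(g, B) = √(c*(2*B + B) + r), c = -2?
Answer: -6045 + 1085*I ≈ -6045.0 + 1085.0*I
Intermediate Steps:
A = 0
L(g, B) = √(5 - 6*B) (L(g, B) = √(-2*(2*B + B) + 5) = √(-6*B + 5) = √(5 - 6*B))
(L(A, 9) - 39)*155 = (√(5 - 6*9) - 39)*155 = (√(5 - 54) - 39)*155 = (√(-49) - 39)*155 = (7*I - 39)*155 = (-39 + 7*I)*155 = -6045 + 1085*I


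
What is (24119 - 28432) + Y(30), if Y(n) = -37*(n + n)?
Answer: -6533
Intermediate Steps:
Y(n) = -74*n
(24119 - 28432) + Y(30) = (24119 - 28432) - 74*30 = -4313 - 2220 = -6533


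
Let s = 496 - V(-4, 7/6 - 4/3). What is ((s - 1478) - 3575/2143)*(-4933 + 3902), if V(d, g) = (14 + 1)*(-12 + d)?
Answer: 1643085111/2143 ≈ 7.6672e+5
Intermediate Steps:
V(d, g) = -180 + 15*d (V(d, g) = 15*(-12 + d) = -180 + 15*d)
s = 736 (s = 496 - (-180 + 15*(-4)) = 496 - (-180 - 60) = 496 - 1*(-240) = 496 + 240 = 736)
((s - 1478) - 3575/2143)*(-4933 + 3902) = ((736 - 1478) - 3575/2143)*(-4933 + 3902) = (-742 - 3575*1/2143)*(-1031) = (-742 - 3575/2143)*(-1031) = -1593681/2143*(-1031) = 1643085111/2143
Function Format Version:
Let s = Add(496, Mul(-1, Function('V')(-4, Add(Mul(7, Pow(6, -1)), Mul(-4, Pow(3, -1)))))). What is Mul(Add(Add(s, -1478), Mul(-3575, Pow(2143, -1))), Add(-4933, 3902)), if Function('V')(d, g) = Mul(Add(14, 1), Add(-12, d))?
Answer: Rational(1643085111, 2143) ≈ 7.6672e+5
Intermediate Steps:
Function('V')(d, g) = Add(-180, Mul(15, d)) (Function('V')(d, g) = Mul(15, Add(-12, d)) = Add(-180, Mul(15, d)))
s = 736 (s = Add(496, Mul(-1, Add(-180, Mul(15, -4)))) = Add(496, Mul(-1, Add(-180, -60))) = Add(496, Mul(-1, -240)) = Add(496, 240) = 736)
Mul(Add(Add(s, -1478), Mul(-3575, Pow(2143, -1))), Add(-4933, 3902)) = Mul(Add(Add(736, -1478), Mul(-3575, Pow(2143, -1))), Add(-4933, 3902)) = Mul(Add(-742, Mul(-3575, Rational(1, 2143))), -1031) = Mul(Add(-742, Rational(-3575, 2143)), -1031) = Mul(Rational(-1593681, 2143), -1031) = Rational(1643085111, 2143)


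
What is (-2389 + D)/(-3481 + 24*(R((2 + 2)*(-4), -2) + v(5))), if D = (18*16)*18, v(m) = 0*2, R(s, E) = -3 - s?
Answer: -2795/3169 ≈ -0.88198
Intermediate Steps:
v(m) = 0
D = 5184 (D = 288*18 = 5184)
(-2389 + D)/(-3481 + 24*(R((2 + 2)*(-4), -2) + v(5))) = (-2389 + 5184)/(-3481 + 24*((-3 - (2 + 2)*(-4)) + 0)) = 2795/(-3481 + 24*((-3 - 4*(-4)) + 0)) = 2795/(-3481 + 24*((-3 - 1*(-16)) + 0)) = 2795/(-3481 + 24*((-3 + 16) + 0)) = 2795/(-3481 + 24*(13 + 0)) = 2795/(-3481 + 24*13) = 2795/(-3481 + 312) = 2795/(-3169) = 2795*(-1/3169) = -2795/3169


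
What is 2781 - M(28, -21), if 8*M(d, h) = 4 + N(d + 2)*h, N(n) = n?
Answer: 11437/4 ≈ 2859.3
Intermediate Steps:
M(d, h) = 1/2 + h*(2 + d)/8 (M(d, h) = (4 + (d + 2)*h)/8 = (4 + (2 + d)*h)/8 = (4 + h*(2 + d))/8 = 1/2 + h*(2 + d)/8)
2781 - M(28, -21) = 2781 - (1/2 + (1/8)*(-21)*(2 + 28)) = 2781 - (1/2 + (1/8)*(-21)*30) = 2781 - (1/2 - 315/4) = 2781 - 1*(-313/4) = 2781 + 313/4 = 11437/4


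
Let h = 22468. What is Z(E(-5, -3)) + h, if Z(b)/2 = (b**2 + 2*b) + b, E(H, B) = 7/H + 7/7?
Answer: 561648/25 ≈ 22466.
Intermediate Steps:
E(H, B) = 1 + 7/H (E(H, B) = 7/H + 7*(1/7) = 7/H + 1 = 1 + 7/H)
Z(b) = 2*b**2 + 6*b (Z(b) = 2*((b**2 + 2*b) + b) = 2*(b**2 + 3*b) = 2*b**2 + 6*b)
Z(E(-5, -3)) + h = 2*((7 - 5)/(-5))*(3 + (7 - 5)/(-5)) + 22468 = 2*(-1/5*2)*(3 - 1/5*2) + 22468 = 2*(-2/5)*(3 - 2/5) + 22468 = 2*(-2/5)*(13/5) + 22468 = -52/25 + 22468 = 561648/25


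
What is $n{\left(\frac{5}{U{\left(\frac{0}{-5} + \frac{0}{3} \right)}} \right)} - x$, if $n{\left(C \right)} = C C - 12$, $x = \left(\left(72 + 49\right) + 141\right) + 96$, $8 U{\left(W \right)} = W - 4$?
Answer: $-270$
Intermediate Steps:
$U{\left(W \right)} = - \frac{1}{2} + \frac{W}{8}$ ($U{\left(W \right)} = \frac{W - 4}{8} = \frac{-4 + W}{8} = - \frac{1}{2} + \frac{W}{8}$)
$x = 358$ ($x = \left(121 + 141\right) + 96 = 262 + 96 = 358$)
$n{\left(C \right)} = -12 + C^{2}$ ($n{\left(C \right)} = C^{2} - 12 = -12 + C^{2}$)
$n{\left(\frac{5}{U{\left(\frac{0}{-5} + \frac{0}{3} \right)}} \right)} - x = \left(-12 + \left(\frac{5}{- \frac{1}{2} + \frac{\frac{0}{-5} + \frac{0}{3}}{8}}\right)^{2}\right) - 358 = \left(-12 + \left(\frac{5}{- \frac{1}{2} + \frac{0 \left(- \frac{1}{5}\right) + 0 \cdot \frac{1}{3}}{8}}\right)^{2}\right) - 358 = \left(-12 + \left(\frac{5}{- \frac{1}{2} + \frac{0 + 0}{8}}\right)^{2}\right) - 358 = \left(-12 + \left(\frac{5}{- \frac{1}{2} + \frac{1}{8} \cdot 0}\right)^{2}\right) - 358 = \left(-12 + \left(\frac{5}{- \frac{1}{2} + 0}\right)^{2}\right) - 358 = \left(-12 + \left(\frac{5}{- \frac{1}{2}}\right)^{2}\right) - 358 = \left(-12 + \left(5 \left(-2\right)\right)^{2}\right) - 358 = \left(-12 + \left(-10\right)^{2}\right) - 358 = \left(-12 + 100\right) - 358 = 88 - 358 = -270$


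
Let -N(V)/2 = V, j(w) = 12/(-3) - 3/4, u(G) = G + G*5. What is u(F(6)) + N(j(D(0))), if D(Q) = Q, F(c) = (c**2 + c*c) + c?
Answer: 955/2 ≈ 477.50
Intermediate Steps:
F(c) = c + 2*c**2 (F(c) = (c**2 + c**2) + c = 2*c**2 + c = c + 2*c**2)
u(G) = 6*G (u(G) = G + 5*G = 6*G)
j(w) = -19/4 (j(w) = 12*(-1/3) - 3*1/4 = -4 - 3/4 = -19/4)
N(V) = -2*V
u(F(6)) + N(j(D(0))) = 6*(6*(1 + 2*6)) - 2*(-19/4) = 6*(6*(1 + 12)) + 19/2 = 6*(6*13) + 19/2 = 6*78 + 19/2 = 468 + 19/2 = 955/2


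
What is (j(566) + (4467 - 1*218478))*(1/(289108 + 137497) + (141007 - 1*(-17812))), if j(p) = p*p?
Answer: 1441038120900424/85321 ≈ 1.6890e+10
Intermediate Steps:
j(p) = p²
(j(566) + (4467 - 1*218478))*(1/(289108 + 137497) + (141007 - 1*(-17812))) = (566² + (4467 - 1*218478))*(1/(289108 + 137497) + (141007 - 1*(-17812))) = (320356 + (4467 - 218478))*(1/426605 + (141007 + 17812)) = (320356 - 214011)*(1/426605 + 158819) = 106345*(67752979496/426605) = 1441038120900424/85321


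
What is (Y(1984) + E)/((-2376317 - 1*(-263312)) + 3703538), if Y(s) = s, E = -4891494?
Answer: -4889510/1590533 ≈ -3.0741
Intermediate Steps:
(Y(1984) + E)/((-2376317 - 1*(-263312)) + 3703538) = (1984 - 4891494)/((-2376317 - 1*(-263312)) + 3703538) = -4889510/((-2376317 + 263312) + 3703538) = -4889510/(-2113005 + 3703538) = -4889510/1590533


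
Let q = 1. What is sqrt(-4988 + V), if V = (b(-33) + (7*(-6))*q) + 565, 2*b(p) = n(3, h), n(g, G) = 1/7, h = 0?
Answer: I*sqrt(875126)/14 ≈ 66.82*I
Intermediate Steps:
n(g, G) = 1/7
b(p) = 1/14 (b(p) = (1/2)*(1/7) = 1/14)
V = 7323/14 (V = (1/14 + (7*(-6))*1) + 565 = (1/14 - 42*1) + 565 = (1/14 - 42) + 565 = -587/14 + 565 = 7323/14 ≈ 523.07)
sqrt(-4988 + V) = sqrt(-4988 + 7323/14) = sqrt(-62509/14) = I*sqrt(875126)/14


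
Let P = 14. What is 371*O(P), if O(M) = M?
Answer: 5194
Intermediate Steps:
371*O(P) = 371*14 = 5194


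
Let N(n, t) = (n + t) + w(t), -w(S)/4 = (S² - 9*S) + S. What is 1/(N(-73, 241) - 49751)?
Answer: -1/274195 ≈ -3.6470e-6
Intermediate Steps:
w(S) = -4*S² + 32*S (w(S) = -4*((S² - 9*S) + S) = -4*(S² - 8*S) = -4*S² + 32*S)
N(n, t) = n + t + 4*t*(8 - t) (N(n, t) = (n + t) + 4*t*(8 - t) = n + t + 4*t*(8 - t))
1/(N(-73, 241) - 49751) = 1/((-73 + 241 - 4*241*(-8 + 241)) - 49751) = 1/((-73 + 241 - 4*241*233) - 49751) = 1/((-73 + 241 - 224612) - 49751) = 1/(-224444 - 49751) = 1/(-274195) = -1/274195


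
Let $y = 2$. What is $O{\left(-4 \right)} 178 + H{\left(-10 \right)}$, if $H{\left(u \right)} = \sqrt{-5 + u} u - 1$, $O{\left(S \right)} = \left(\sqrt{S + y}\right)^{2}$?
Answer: $-357 - 10 i \sqrt{15} \approx -357.0 - 38.73 i$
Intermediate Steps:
$O{\left(S \right)} = 2 + S$ ($O{\left(S \right)} = \left(\sqrt{S + 2}\right)^{2} = \left(\sqrt{2 + S}\right)^{2} = 2 + S$)
$H{\left(u \right)} = -1 + u \sqrt{-5 + u}$ ($H{\left(u \right)} = u \sqrt{-5 + u} - 1 = -1 + u \sqrt{-5 + u}$)
$O{\left(-4 \right)} 178 + H{\left(-10 \right)} = \left(2 - 4\right) 178 - \left(1 + 10 \sqrt{-5 - 10}\right) = \left(-2\right) 178 - \left(1 + 10 \sqrt{-15}\right) = -356 - \left(1 + 10 i \sqrt{15}\right) = -357 - 10 i \sqrt{15}$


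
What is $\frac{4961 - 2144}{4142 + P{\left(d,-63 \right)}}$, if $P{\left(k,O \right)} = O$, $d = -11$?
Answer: $\frac{2817}{4079} \approx 0.69061$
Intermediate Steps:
$\frac{4961 - 2144}{4142 + P{\left(d,-63 \right)}} = \frac{4961 - 2144}{4142 - 63} = \frac{2817}{4079}$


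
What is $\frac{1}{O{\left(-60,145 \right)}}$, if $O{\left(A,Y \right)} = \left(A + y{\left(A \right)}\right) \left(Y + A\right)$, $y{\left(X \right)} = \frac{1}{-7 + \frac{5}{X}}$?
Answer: $- \frac{1}{5112} \approx -0.00019562$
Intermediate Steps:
$O{\left(A,Y \right)} = \left(A + Y\right) \left(A - \frac{A}{-5 + 7 A}\right)$ ($O{\left(A,Y \right)} = \left(A - \frac{A}{-5 + 7 A}\right) \left(Y + A\right) = \left(A - \frac{A}{-5 + 7 A}\right) \left(A + Y\right) = \left(A + Y\right) \left(A - \frac{A}{-5 + 7 A}\right)$)
$\frac{1}{O{\left(-60,145 \right)}} = \frac{1}{\left(-60\right) \frac{1}{-5 + 7 \left(-60\right)} \left(\left(-1\right) \left(-60\right) - 145 + \left(-5 + 7 \left(-60\right)\right) \left(-60 + 145\right)\right)} = \frac{1}{\left(-60\right) \frac{1}{-5 - 420} \left(60 - 145 + \left(-5 - 420\right) 85\right)} = \frac{1}{\left(-60\right) \frac{1}{-425} \left(60 - 145 - 36125\right)} = \frac{1}{\left(-60\right) \left(- \frac{1}{425}\right) \left(60 - 145 - 36125\right)} = \frac{1}{\left(-60\right) \left(- \frac{1}{425}\right) \left(-36210\right)} = \frac{1}{-5112} = - \frac{1}{5112}$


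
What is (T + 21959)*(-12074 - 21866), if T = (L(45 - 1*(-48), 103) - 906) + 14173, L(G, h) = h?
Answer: -1199066260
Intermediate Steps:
T = 13370 (T = (103 - 906) + 14173 = -803 + 14173 = 13370)
(T + 21959)*(-12074 - 21866) = (13370 + 21959)*(-12074 - 21866) = 35329*(-33940) = -1199066260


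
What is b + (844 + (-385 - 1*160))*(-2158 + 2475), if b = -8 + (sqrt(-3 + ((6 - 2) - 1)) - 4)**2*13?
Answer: 94983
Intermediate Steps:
b = 200 (b = -8 + (sqrt(-3 + (4 - 1)) - 4)**2*13 = -8 + (sqrt(-3 + 3) - 4)**2*13 = -8 + (sqrt(0) - 4)**2*13 = -8 + (0 - 4)**2*13 = -8 + (-4)**2*13 = -8 + 16*13 = -8 + 208 = 200)
b + (844 + (-385 - 1*160))*(-2158 + 2475) = 200 + (844 + (-385 - 1*160))*(-2158 + 2475) = 200 + (844 + (-385 - 160))*317 = 200 + (844 - 545)*317 = 200 + 299*317 = 200 + 94783 = 94983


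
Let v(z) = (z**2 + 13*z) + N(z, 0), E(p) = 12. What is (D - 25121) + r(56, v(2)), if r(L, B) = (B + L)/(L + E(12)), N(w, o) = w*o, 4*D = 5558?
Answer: -403414/17 ≈ -23730.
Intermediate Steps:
D = 2779/2 (D = (1/4)*5558 = 2779/2 ≈ 1389.5)
N(w, o) = o*w
v(z) = z**2 + 13*z (v(z) = (z**2 + 13*z) + 0*z = (z**2 + 13*z) + 0 = z**2 + 13*z)
r(L, B) = (B + L)/(12 + L) (r(L, B) = (B + L)/(L + 12) = (B + L)/(12 + L))
(D - 25121) + r(56, v(2)) = (2779/2 - 25121) + (2*(13 + 2) + 56)/(12 + 56) = -47463/2 + (2*15 + 56)/68 = -47463/2 + (30 + 56)/68 = -47463/2 + (1/68)*86 = -47463/2 + 43/34 = -403414/17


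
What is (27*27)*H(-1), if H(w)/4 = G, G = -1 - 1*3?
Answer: -11664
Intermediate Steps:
G = -4 (G = -1 - 3 = -4)
H(w) = -16 (H(w) = 4*(-4) = -16)
(27*27)*H(-1) = (27*27)*(-16) = 729*(-16) = -11664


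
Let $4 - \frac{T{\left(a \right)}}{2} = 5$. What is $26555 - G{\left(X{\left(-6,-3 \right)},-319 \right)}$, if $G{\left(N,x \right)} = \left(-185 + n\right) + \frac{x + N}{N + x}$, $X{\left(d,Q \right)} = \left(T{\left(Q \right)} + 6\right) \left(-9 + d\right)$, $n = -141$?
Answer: $26880$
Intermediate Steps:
$T{\left(a \right)} = -2$ ($T{\left(a \right)} = 8 - 10 = -2$)
$X{\left(d,Q \right)} = -36 + 4 d$ ($X{\left(d,Q \right)} = \left(-2 + 6\right) \left(-9 + d\right) = 4 \left(-9 + d\right) = -36 + 4 d$)
$G{\left(N,x \right)} = -325$ ($G{\left(N,x \right)} = \left(-185 - 141\right) + \frac{x + N}{N + x} = -326 + \frac{N + x}{N + x} = -326 + 1 = -325$)
$26555 - G{\left(X{\left(-6,-3 \right)},-319 \right)} = 26555 - -325 = 26555 + 325 = 26880$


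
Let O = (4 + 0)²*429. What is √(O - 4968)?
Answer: 2*√474 ≈ 43.543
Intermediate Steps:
O = 6864 (O = 4²*429 = 16*429 = 6864)
√(O - 4968) = √(6864 - 4968) = √1896 = 2*√474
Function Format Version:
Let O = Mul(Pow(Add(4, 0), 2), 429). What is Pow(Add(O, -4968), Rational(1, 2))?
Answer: Mul(2, Pow(474, Rational(1, 2))) ≈ 43.543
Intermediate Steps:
O = 6864 (O = Mul(Pow(4, 2), 429) = Mul(16, 429) = 6864)
Pow(Add(O, -4968), Rational(1, 2)) = Pow(Add(6864, -4968), Rational(1, 2)) = Pow(1896, Rational(1, 2)) = Mul(2, Pow(474, Rational(1, 2)))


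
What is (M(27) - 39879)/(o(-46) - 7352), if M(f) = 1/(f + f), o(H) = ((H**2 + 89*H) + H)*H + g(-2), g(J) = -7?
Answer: -430693/926046 ≈ -0.46509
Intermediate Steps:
o(H) = -7 + H*(H**2 + 90*H) (o(H) = ((H**2 + 89*H) + H)*H - 7 = (H**2 + 90*H)*H - 7 = H*(H**2 + 90*H) - 7 = -7 + H*(H**2 + 90*H))
M(f) = 1/(2*f)
(M(27) - 39879)/(o(-46) - 7352) = ((1/2)/27 - 39879)/((-7 + (-46)**3 + 90*(-46)**2) - 7352) = ((1/2)*(1/27) - 39879)/((-7 - 97336 + 90*2116) - 7352) = (1/54 - 39879)/((-7 - 97336 + 190440) - 7352) = -2153465/(54*(93097 - 7352)) = -2153465/54/85745 = -2153465/54*1/85745 = -430693/926046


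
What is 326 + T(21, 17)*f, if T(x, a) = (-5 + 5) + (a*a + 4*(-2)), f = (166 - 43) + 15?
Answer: 39104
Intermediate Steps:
f = 138 (f = 123 + 15 = 138)
T(x, a) = -8 + a**2 (T(x, a) = 0 + (a**2 - 8) = 0 + (-8 + a**2) = -8 + a**2)
326 + T(21, 17)*f = 326 + (-8 + 17**2)*138 = 326 + (-8 + 289)*138 = 326 + 281*138 = 326 + 38778 = 39104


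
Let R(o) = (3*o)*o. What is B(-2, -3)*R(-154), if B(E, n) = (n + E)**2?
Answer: 1778700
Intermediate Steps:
B(E, n) = (E + n)**2
R(o) = 3*o**2
B(-2, -3)*R(-154) = (-2 - 3)**2*(3*(-154)**2) = (-5)**2*(3*23716) = 25*71148 = 1778700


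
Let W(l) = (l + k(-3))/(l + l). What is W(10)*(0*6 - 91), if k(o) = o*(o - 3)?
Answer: -637/5 ≈ -127.40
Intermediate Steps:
k(o) = o*(-3 + o)
W(l) = (18 + l)/(2*l) (W(l) = (l - 3*(-3 - 3))/(l + l) = (l - 3*(-6))/((2*l)) = (l + 18)*(1/(2*l)) = (18 + l)*(1/(2*l)) = (18 + l)/(2*l))
W(10)*(0*6 - 91) = ((1/2)*(18 + 10)/10)*(0*6 - 91) = ((1/2)*(1/10)*28)*(0 - 91) = (7/5)*(-91) = -637/5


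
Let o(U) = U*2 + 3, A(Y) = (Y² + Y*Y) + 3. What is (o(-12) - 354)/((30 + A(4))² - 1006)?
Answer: -125/1073 ≈ -0.11650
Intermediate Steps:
A(Y) = 3 + 2*Y² (A(Y) = (Y² + Y²) + 3 = 2*Y² + 3 = 3 + 2*Y²)
o(U) = 3 + 2*U (o(U) = 2*U + 3 = 3 + 2*U)
(o(-12) - 354)/((30 + A(4))² - 1006) = ((3 + 2*(-12)) - 354)/((30 + (3 + 2*4²))² - 1006) = ((3 - 24) - 354)/((30 + (3 + 2*16))² - 1006) = (-21 - 354)/((30 + (3 + 32))² - 1006) = -375/((30 + 35)² - 1006) = -375/(65² - 1006) = -375/(4225 - 1006) = -375/3219 = -375*1/3219 = -125/1073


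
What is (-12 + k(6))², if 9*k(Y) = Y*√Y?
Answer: 440/3 - 16*√6 ≈ 107.47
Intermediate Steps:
k(Y) = Y^(3/2)/9 (k(Y) = (Y*√Y)/9 = Y^(3/2)/9)
(-12 + k(6))² = (-12 + 6^(3/2)/9)² = (-12 + (6*√6)/9)² = (-12 + 2*√6/3)²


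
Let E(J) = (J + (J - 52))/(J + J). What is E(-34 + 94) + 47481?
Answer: 1424447/30 ≈ 47482.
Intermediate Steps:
E(J) = (-52 + 2*J)/(2*J) (E(J) = (J + (-52 + J))/((2*J)) = (-52 + 2*J)*(1/(2*J)) = (-52 + 2*J)/(2*J))
E(-34 + 94) + 47481 = (-26 + (-34 + 94))/(-34 + 94) + 47481 = (-26 + 60)/60 + 47481 = (1/60)*34 + 47481 = 17/30 + 47481 = 1424447/30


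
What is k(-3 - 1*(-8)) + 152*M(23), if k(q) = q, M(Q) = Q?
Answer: 3501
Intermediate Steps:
k(-3 - 1*(-8)) + 152*M(23) = (-3 - 1*(-8)) + 152*23 = (-3 + 8) + 3496 = 5 + 3496 = 3501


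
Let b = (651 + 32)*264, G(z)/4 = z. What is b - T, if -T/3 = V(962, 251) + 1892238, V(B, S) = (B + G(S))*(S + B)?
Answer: 13011300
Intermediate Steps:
G(z) = 4*z
V(B, S) = (B + S)*(B + 4*S) (V(B, S) = (B + 4*S)*(S + B) = (B + 4*S)*(B + S) = (B + S)*(B + 4*S))
T = -12830988 (T = -3*((962**2 + 4*251**2 + 5*962*251) + 1892238) = -3*((925444 + 4*63001 + 1207310) + 1892238) = -3*((925444 + 252004 + 1207310) + 1892238) = -3*(2384758 + 1892238) = -3*4276996 = -12830988)
b = 180312 (b = 683*264 = 180312)
b - T = 180312 - 1*(-12830988) = 180312 + 12830988 = 13011300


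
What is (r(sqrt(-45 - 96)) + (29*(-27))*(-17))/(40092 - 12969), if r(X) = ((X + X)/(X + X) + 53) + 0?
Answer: 4455/9041 ≈ 0.49276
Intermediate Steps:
r(X) = 54 (r(X) = ((2*X)/((2*X)) + 53) + 0 = ((2*X)*(1/(2*X)) + 53) + 0 = (1 + 53) + 0 = 54 + 0 = 54)
(r(sqrt(-45 - 96)) + (29*(-27))*(-17))/(40092 - 12969) = (54 + (29*(-27))*(-17))/(40092 - 12969) = (54 - 783*(-17))/27123 = (54 + 13311)*(1/27123) = 13365*(1/27123) = 4455/9041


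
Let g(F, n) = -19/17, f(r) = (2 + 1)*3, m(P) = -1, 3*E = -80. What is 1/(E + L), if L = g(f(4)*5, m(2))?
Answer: -51/1417 ≈ -0.035992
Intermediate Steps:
E = -80/3 (E = (1/3)*(-80) = -80/3 ≈ -26.667)
f(r) = 9 (f(r) = 3*3 = 9)
g(F, n) = -19/17 (g(F, n) = -19*1/17 = -19/17)
L = -19/17 ≈ -1.1176
1/(E + L) = 1/(-80/3 - 19/17) = 1/(-1417/51) = -51/1417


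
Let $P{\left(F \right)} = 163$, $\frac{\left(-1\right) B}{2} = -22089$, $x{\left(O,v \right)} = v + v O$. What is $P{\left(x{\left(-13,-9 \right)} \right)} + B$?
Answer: $44341$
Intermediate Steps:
$x{\left(O,v \right)} = v + O v$
$B = 44178$ ($B = \left(-2\right) \left(-22089\right) = 44178$)
$P{\left(x{\left(-13,-9 \right)} \right)} + B = 163 + 44178 = 44341$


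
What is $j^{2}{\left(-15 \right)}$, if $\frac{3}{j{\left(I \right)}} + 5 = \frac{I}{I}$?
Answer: $\frac{9}{16} \approx 0.5625$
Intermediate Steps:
$j{\left(I \right)} = - \frac{3}{4}$ ($j{\left(I \right)} = \frac{3}{-5 + \frac{I}{I}} = \frac{3}{-5 + 1} = \frac{3}{-4} = 3 \left(- \frac{1}{4}\right) = - \frac{3}{4}$)
$j^{2}{\left(-15 \right)} = \left(- \frac{3}{4}\right)^{2} = \frac{9}{16}$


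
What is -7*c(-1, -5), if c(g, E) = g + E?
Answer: 42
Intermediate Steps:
c(g, E) = E + g
-7*c(-1, -5) = -7*(-5 - 1) = -7*(-6) = 42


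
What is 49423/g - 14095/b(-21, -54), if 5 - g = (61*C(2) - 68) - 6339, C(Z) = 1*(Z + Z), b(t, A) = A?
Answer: 14934467/55512 ≈ 269.03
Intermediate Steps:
C(Z) = 2*Z (C(Z) = 1*(2*Z) = 2*Z)
g = 6168 (g = 5 - ((61*(2*2) - 68) - 6339) = 5 - ((61*4 - 68) - 6339) = 5 - ((244 - 68) - 6339) = 5 - (176 - 6339) = 5 - 1*(-6163) = 5 + 6163 = 6168)
49423/g - 14095/b(-21, -54) = 49423/6168 - 14095/(-54) = 49423*(1/6168) - 14095*(-1/54) = 49423/6168 + 14095/54 = 14934467/55512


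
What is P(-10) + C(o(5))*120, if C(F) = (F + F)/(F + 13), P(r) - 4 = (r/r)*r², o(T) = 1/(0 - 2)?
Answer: 472/5 ≈ 94.400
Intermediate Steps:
o(T) = -½ (o(T) = 1/(-2) = -½)
P(r) = 4 + r² (P(r) = 4 + (r/r)*r² = 4 + 1*r² = 4 + r²)
C(F) = 2*F/(13 + F) (C(F) = (2*F)/(13 + F) = 2*F/(13 + F))
P(-10) + C(o(5))*120 = (4 + (-10)²) + (2*(-½)/(13 - ½))*120 = (4 + 100) + (2*(-½)/(25/2))*120 = 104 + (2*(-½)*(2/25))*120 = 104 - 2/25*120 = 104 - 48/5 = 472/5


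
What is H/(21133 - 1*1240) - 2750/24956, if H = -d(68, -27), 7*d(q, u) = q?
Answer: -192318629/1737573978 ≈ -0.11068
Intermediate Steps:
d(q, u) = q/7
H = -68/7 ≈ -9.7143
H/(21133 - 1*1240) - 2750/24956 = -68/(7*(21133 - 1*1240)) - 2750/24956 = -68/(7*(21133 - 1240)) - 2750*1/24956 = -68/7/19893 - 1375/12478 = -68/7*1/19893 - 1375/12478 = -68/139251 - 1375/12478 = -192318629/1737573978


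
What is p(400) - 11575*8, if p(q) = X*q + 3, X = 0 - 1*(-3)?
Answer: -91397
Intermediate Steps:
X = 3 (X = 0 + 3 = 3)
p(q) = 3 + 3*q (p(q) = 3*q + 3 = 3 + 3*q)
p(400) - 11575*8 = (3 + 3*400) - 11575*8 = (3 + 1200) - 92600 = 1203 - 92600 = -91397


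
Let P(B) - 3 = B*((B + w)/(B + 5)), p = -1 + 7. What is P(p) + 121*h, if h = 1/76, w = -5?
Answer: 4295/836 ≈ 5.1376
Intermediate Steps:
p = 6
h = 1/76 ≈ 0.013158
P(B) = 3 + B*(-5 + B)/(5 + B) (P(B) = 3 + B*((B - 5)/(B + 5)) = 3 + B*((-5 + B)/(5 + B)) = 3 + B*(-5 + B)/(5 + B))
P(p) + 121*h = (15 + 6² - 2*6)/(5 + 6) + 121*(1/76) = (15 + 36 - 12)/11 + 121/76 = (1/11)*39 + 121/76 = 39/11 + 121/76 = 4295/836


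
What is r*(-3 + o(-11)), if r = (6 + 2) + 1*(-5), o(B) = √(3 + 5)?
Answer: -9 + 6*√2 ≈ -0.51472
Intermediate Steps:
o(B) = 2*√2 (o(B) = √8 = 2*√2)
r = 3 (r = 8 - 5 = 3)
r*(-3 + o(-11)) = 3*(-3 + 2*√2) = -9 + 6*√2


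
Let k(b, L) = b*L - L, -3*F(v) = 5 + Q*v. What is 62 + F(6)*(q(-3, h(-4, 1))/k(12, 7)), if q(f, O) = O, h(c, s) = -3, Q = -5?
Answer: 4749/77 ≈ 61.675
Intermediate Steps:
F(v) = -5/3 + 5*v/3 (F(v) = -(5 - 5*v)/3 = -5/3 + 5*v/3)
k(b, L) = -L + L*b (k(b, L) = L*b - L = -L + L*b)
62 + F(6)*(q(-3, h(-4, 1))/k(12, 7)) = 62 + (-5/3 + (5/3)*6)*(-3*1/(7*(-1 + 12))) = 62 + (-5/3 + 10)*(-3/(7*11)) = 62 + 25*(-3/77)/3 = 62 + 25*(-3*1/77)/3 = 62 + (25/3)*(-3/77) = 62 - 25/77 = 4749/77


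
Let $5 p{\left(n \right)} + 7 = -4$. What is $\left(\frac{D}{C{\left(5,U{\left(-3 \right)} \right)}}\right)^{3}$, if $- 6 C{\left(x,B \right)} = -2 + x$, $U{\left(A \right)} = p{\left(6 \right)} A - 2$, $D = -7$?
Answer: $2744$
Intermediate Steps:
$p{\left(n \right)} = - \frac{11}{5}$ ($p{\left(n \right)} = - \frac{7}{5} + \frac{1}{5} \left(-4\right) = - \frac{7}{5} - \frac{4}{5} = - \frac{11}{5}$)
$U{\left(A \right)} = -2 - \frac{11 A}{5}$ ($U{\left(A \right)} = - \frac{11 A}{5} - 2 = -2 - \frac{11 A}{5}$)
$C{\left(x,B \right)} = \frac{1}{3} - \frac{x}{6}$ ($C{\left(x,B \right)} = - \frac{-2 + x}{6} = \frac{1}{3} - \frac{x}{6}$)
$\left(\frac{D}{C{\left(5,U{\left(-3 \right)} \right)}}\right)^{3} = \left(- \frac{7}{\frac{1}{3} - \frac{5}{6}}\right)^{3} = \left(- \frac{7}{- \frac{1}{2}}\right)^{3} = \left(\left(-7\right) \left(-2\right)\right)^{3} = 14^{3} = 2744$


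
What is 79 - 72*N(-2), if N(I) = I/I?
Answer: 7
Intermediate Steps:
N(I) = 1
79 - 72*N(-2) = 79 - 72*1 = 79 - 72 = 7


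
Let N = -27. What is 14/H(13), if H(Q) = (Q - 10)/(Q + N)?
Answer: -196/3 ≈ -65.333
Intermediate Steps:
H(Q) = (-10 + Q)/(-27 + Q) (H(Q) = (Q - 10)/(Q - 27) = (-10 + Q)/(-27 + Q))
14/H(13) = 14/(((-10 + 13)/(-27 + 13))) = 14/((3/(-14))) = 14/((-1/14*3)) = 14/(-3/14) = 14*(-14/3) = -196/3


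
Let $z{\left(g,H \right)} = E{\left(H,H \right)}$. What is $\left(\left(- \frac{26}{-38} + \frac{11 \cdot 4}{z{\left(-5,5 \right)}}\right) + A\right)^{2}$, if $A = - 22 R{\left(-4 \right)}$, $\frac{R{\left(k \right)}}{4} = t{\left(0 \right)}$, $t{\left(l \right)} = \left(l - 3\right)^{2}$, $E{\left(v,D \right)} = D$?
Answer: $\frac{5526286921}{9025} \approx 6.1233 \cdot 10^{5}$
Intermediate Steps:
$t{\left(l \right)} = \left(-3 + l\right)^{2}$
$R{\left(k \right)} = 36$ ($R{\left(k \right)} = 4 \left(-3 + 0\right)^{2} = 4 \left(-3\right)^{2} = 4 \cdot 9 = 36$)
$z{\left(g,H \right)} = H$
$A = -792$ ($A = \left(-22\right) 36 = -792$)
$\left(\left(- \frac{26}{-38} + \frac{11 \cdot 4}{z{\left(-5,5 \right)}}\right) + A\right)^{2} = \left(\left(- \frac{26}{-38} + \frac{11 \cdot 4}{5}\right) - 792\right)^{2} = \left(\left(\left(-26\right) \left(- \frac{1}{38}\right) + 44 \cdot \frac{1}{5}\right) - 792\right)^{2} = \left(\left(\frac{13}{19} + \frac{44}{5}\right) - 792\right)^{2} = \left(\frac{901}{95} - 792\right)^{2} = \left(- \frac{74339}{95}\right)^{2} = \frac{5526286921}{9025}$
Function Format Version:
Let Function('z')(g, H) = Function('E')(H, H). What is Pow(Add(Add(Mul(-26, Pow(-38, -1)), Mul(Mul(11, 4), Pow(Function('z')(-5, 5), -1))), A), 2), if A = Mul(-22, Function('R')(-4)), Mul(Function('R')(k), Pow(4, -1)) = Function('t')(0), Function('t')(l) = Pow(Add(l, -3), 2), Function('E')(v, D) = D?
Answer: Rational(5526286921, 9025) ≈ 6.1233e+5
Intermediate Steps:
Function('t')(l) = Pow(Add(-3, l), 2)
Function('R')(k) = 36 (Function('R')(k) = Mul(4, Pow(Add(-3, 0), 2)) = Mul(4, Pow(-3, 2)) = Mul(4, 9) = 36)
Function('z')(g, H) = H
A = -792 (A = Mul(-22, 36) = -792)
Pow(Add(Add(Mul(-26, Pow(-38, -1)), Mul(Mul(11, 4), Pow(Function('z')(-5, 5), -1))), A), 2) = Pow(Add(Add(Mul(-26, Pow(-38, -1)), Mul(Mul(11, 4), Pow(5, -1))), -792), 2) = Pow(Add(Add(Mul(-26, Rational(-1, 38)), Mul(44, Rational(1, 5))), -792), 2) = Pow(Add(Add(Rational(13, 19), Rational(44, 5)), -792), 2) = Pow(Add(Rational(901, 95), -792), 2) = Pow(Rational(-74339, 95), 2) = Rational(5526286921, 9025)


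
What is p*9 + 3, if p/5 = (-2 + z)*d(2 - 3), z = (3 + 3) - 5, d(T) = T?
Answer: 48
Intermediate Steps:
z = 1 (z = 6 - 5 = 1)
p = 5 (p = 5*((-2 + 1)*(2 - 3)) = 5*(-1*(-1)) = 5*1 = 5)
p*9 + 3 = 5*9 + 3 = 45 + 3 = 48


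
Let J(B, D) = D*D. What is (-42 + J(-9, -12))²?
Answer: 10404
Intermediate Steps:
J(B, D) = D²
(-42 + J(-9, -12))² = (-42 + (-12)²)² = (-42 + 144)² = 102² = 10404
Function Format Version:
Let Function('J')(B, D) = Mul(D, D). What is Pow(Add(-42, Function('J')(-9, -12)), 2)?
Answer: 10404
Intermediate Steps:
Function('J')(B, D) = Pow(D, 2)
Pow(Add(-42, Function('J')(-9, -12)), 2) = Pow(Add(-42, Pow(-12, 2)), 2) = Pow(Add(-42, 144), 2) = Pow(102, 2) = 10404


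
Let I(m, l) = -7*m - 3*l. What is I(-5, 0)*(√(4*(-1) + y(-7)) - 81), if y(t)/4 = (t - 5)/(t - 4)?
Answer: -2835 + 70*√11/11 ≈ -2813.9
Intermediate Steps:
y(t) = 4*(-5 + t)/(-4 + t) (y(t) = 4*((t - 5)/(t - 4)) = 4*((-5 + t)/(-4 + t)) = 4*(-5 + t)/(-4 + t))
I(-5, 0)*(√(4*(-1) + y(-7)) - 81) = (-7*(-5) - 3*0)*(√(4*(-1) + 4*(-5 - 7)/(-4 - 7)) - 81) = (35 + 0)*(√(-4 + 4*(-12)/(-11)) - 81) = 35*(√(-4 + 4*(-1/11)*(-12)) - 81) = 35*(√(-4 + 48/11) - 81) = 35*(√(4/11) - 81) = 35*(2*√11/11 - 81) = 35*(-81 + 2*√11/11) = -2835 + 70*√11/11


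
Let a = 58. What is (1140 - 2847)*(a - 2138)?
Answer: 3550560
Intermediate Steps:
(1140 - 2847)*(a - 2138) = (1140 - 2847)*(58 - 2138) = -1707*(-2080) = 3550560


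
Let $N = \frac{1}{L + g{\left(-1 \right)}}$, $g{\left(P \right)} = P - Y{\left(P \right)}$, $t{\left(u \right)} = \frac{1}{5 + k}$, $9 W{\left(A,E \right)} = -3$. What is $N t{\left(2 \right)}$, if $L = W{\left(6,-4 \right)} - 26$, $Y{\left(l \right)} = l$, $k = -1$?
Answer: $- \frac{3}{316} \approx -0.0094937$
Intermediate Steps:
$W{\left(A,E \right)} = - \frac{1}{3}$ ($W{\left(A,E \right)} = \frac{1}{9} \left(-3\right) = - \frac{1}{3}$)
$t{\left(u \right)} = \frac{1}{4}$ ($t{\left(u \right)} = \frac{1}{5 - 1} = \frac{1}{4}$)
$L = - \frac{79}{3}$ ($L = - \frac{1}{3} - 26 = - \frac{79}{3} \approx -26.333$)
$g{\left(P \right)} = 0$ ($g{\left(P \right)} = P - P = 0$)
$N = - \frac{3}{79}$ ($N = \frac{1}{- \frac{79}{3} + 0} = \frac{1}{- \frac{79}{3}} = - \frac{3}{79} \approx -0.037975$)
$N t{\left(2 \right)} = \left(- \frac{3}{79}\right) \frac{1}{4} = - \frac{3}{316}$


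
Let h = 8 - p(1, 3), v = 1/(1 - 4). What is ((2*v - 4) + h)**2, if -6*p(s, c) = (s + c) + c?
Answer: 81/4 ≈ 20.250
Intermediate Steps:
v = -1/3 (v = 1/(-3) = -1/3 ≈ -0.33333)
p(s, c) = -c/3 - s/6 (p(s, c) = -((s + c) + c)/6 = -((c + s) + c)/6 = -(s + 2*c)/6 = -c/3 - s/6)
h = 55/6 (h = 8 - (-1/3*3 - 1/6*1) = 8 - (-1 - 1/6) = 8 - 1*(-7/6) = 8 + 7/6 = 55/6 ≈ 9.1667)
((2*v - 4) + h)**2 = ((2*(-1/3) - 4) + 55/6)**2 = ((-2/3 - 4) + 55/6)**2 = (-14/3 + 55/6)**2 = (9/2)**2 = 81/4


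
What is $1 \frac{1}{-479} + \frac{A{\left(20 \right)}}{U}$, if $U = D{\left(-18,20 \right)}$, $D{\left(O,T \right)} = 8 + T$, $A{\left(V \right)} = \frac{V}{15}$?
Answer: $\frac{458}{10059} \approx 0.045531$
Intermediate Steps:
$A{\left(V \right)} = \frac{V}{15}$ ($A{\left(V \right)} = V \frac{1}{15} = \frac{V}{15}$)
$U = 28$ ($U = 8 + 20 = 28$)
$1 \frac{1}{-479} + \frac{A{\left(20 \right)}}{U} = 1 \frac{1}{-479} + \frac{\frac{1}{15} \cdot 20}{28} = 1 \left(- \frac{1}{479}\right) + \frac{4}{3} \cdot \frac{1}{28} = - \frac{1}{479} + \frac{1}{21} = \frac{458}{10059}$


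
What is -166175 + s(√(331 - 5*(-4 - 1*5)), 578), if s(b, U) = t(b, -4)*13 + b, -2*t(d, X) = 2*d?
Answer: -166175 - 24*√94 ≈ -1.6641e+5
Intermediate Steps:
t(d, X) = -d
s(b, U) = -12*b (s(b, U) = -b*13 + b = -13*b + b = -12*b)
-166175 + s(√(331 - 5*(-4 - 1*5)), 578) = -166175 - 12*√(331 - 5*(-4 - 1*5)) = -166175 - 12*√(331 - 5*(-4 - 5)) = -166175 - 12*√(331 - 5*(-9)) = -166175 - 12*√(331 + 45) = -166175 - 24*√94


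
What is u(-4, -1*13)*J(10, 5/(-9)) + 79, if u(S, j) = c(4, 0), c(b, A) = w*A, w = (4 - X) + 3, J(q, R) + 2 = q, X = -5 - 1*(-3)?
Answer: 79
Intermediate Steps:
X = -2 (X = -5 + 3 = -2)
J(q, R) = -2 + q
w = 9 (w = (4 - 1*(-2)) + 3 = (4 + 2) + 3 = 6 + 3 = 9)
c(b, A) = 9*A
u(S, j) = 0 (u(S, j) = 9*0 = 0)
u(-4, -1*13)*J(10, 5/(-9)) + 79 = 0*(-2 + 10) + 79 = 0*8 + 79 = 0 + 79 = 79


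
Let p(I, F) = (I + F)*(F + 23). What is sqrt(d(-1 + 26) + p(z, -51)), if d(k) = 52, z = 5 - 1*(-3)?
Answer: 2*sqrt(314) ≈ 35.440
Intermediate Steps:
z = 8 (z = 5 + 3 = 8)
p(I, F) = (23 + F)*(F + I) (p(I, F) = (F + I)*(23 + F) = (23 + F)*(F + I))
sqrt(d(-1 + 26) + p(z, -51)) = sqrt(52 + ((-51)**2 + 23*(-51) + 23*8 - 51*8)) = sqrt(52 + (2601 - 1173 + 184 - 408)) = sqrt(52 + 1204) = sqrt(1256) = 2*sqrt(314)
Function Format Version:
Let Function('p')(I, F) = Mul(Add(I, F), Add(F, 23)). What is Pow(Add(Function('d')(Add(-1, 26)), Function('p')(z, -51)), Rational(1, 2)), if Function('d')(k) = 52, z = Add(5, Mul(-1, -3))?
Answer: Mul(2, Pow(314, Rational(1, 2))) ≈ 35.440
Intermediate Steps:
z = 8 (z = Add(5, 3) = 8)
Function('p')(I, F) = Mul(Add(23, F), Add(F, I)) (Function('p')(I, F) = Mul(Add(F, I), Add(23, F)) = Mul(Add(23, F), Add(F, I)))
Pow(Add(Function('d')(Add(-1, 26)), Function('p')(z, -51)), Rational(1, 2)) = Pow(Add(52, Add(Pow(-51, 2), Mul(23, -51), Mul(23, 8), Mul(-51, 8))), Rational(1, 2)) = Pow(Add(52, Add(2601, -1173, 184, -408)), Rational(1, 2)) = Pow(Add(52, 1204), Rational(1, 2)) = Pow(1256, Rational(1, 2)) = Mul(2, Pow(314, Rational(1, 2)))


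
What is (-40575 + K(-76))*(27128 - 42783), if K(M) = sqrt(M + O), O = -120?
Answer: 635201625 - 219170*I ≈ 6.352e+8 - 2.1917e+5*I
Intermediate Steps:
K(M) = sqrt(-120 + M) (K(M) = sqrt(M - 120) = sqrt(-120 + M))
(-40575 + K(-76))*(27128 - 42783) = (-40575 + sqrt(-120 - 76))*(27128 - 42783) = (-40575 + sqrt(-196))*(-15655) = (-40575 + 14*I)*(-15655) = 635201625 - 219170*I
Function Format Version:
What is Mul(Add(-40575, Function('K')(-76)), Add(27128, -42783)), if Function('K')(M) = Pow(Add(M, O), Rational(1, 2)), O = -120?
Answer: Add(635201625, Mul(-219170, I)) ≈ Add(6.3520e+8, Mul(-2.1917e+5, I))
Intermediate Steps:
Function('K')(M) = Pow(Add(-120, M), Rational(1, 2)) (Function('K')(M) = Pow(Add(M, -120), Rational(1, 2)) = Pow(Add(-120, M), Rational(1, 2)))
Mul(Add(-40575, Function('K')(-76)), Add(27128, -42783)) = Mul(Add(-40575, Pow(Add(-120, -76), Rational(1, 2))), Add(27128, -42783)) = Mul(Add(-40575, Pow(-196, Rational(1, 2))), -15655) = Mul(Add(-40575, Mul(14, I)), -15655) = Add(635201625, Mul(-219170, I))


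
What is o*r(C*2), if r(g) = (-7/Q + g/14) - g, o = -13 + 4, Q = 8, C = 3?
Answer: 3249/56 ≈ 58.018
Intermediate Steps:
o = -9
r(g) = -7/8 - 13*g/14 (r(g) = (-7/8 + g/14) - g = -7/8 - 13*g/14)
o*r(C*2) = -9*(-7/8 - 39*2/14) = -9*(-7/8 - 13/14*6) = -9*(-7/8 - 39/7) = -9*(-361/56) = 3249/56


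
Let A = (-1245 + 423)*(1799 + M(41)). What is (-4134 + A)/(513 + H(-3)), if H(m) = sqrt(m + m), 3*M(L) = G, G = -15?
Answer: -252875142/87725 + 492934*I*sqrt(6)/87725 ≈ -2882.6 + 13.764*I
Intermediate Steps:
M(L) = -5 (M(L) = (1/3)*(-15) = -5)
A = -1474668 (A = (-1245 + 423)*(1799 - 5) = -822*1794 = -1474668)
H(m) = sqrt(2)*sqrt(m) (H(m) = sqrt(2*m) = sqrt(2)*sqrt(m))
(-4134 + A)/(513 + H(-3)) = (-4134 - 1474668)/(513 + sqrt(2)*sqrt(-3)) = -1478802/(513 + sqrt(2)*(I*sqrt(3))) = -1478802/(513 + I*sqrt(6))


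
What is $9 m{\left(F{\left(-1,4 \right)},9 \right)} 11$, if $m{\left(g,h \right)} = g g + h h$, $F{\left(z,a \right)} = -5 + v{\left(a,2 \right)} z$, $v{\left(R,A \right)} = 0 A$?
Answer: $10494$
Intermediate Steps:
$v{\left(R,A \right)} = 0$
$F{\left(z,a \right)} = -5$ ($F{\left(z,a \right)} = -5 + 0 z = -5 + 0 = -5$)
$m{\left(g,h \right)} = g^{2} + h^{2}$
$9 m{\left(F{\left(-1,4 \right)},9 \right)} 11 = 9 \left(\left(-5\right)^{2} + 9^{2}\right) 11 = 9 \left(25 + 81\right) 11 = 9 \cdot 106 \cdot 11 = 954 \cdot 11 = 10494$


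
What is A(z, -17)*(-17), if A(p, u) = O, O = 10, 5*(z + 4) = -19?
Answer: -170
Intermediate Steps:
z = -39/5 (z = -4 + (⅕)*(-19) = -4 - 19/5 = -39/5 ≈ -7.8000)
A(p, u) = 10
A(z, -17)*(-17) = 10*(-17) = -170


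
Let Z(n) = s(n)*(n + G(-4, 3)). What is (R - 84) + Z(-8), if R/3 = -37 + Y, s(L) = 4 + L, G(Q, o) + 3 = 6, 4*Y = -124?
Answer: -268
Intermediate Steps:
Y = -31 (Y = (1/4)*(-124) = -31)
G(Q, o) = 3 (G(Q, o) = -3 + 6 = 3)
R = -204 (R = 3*(-37 - 31) = 3*(-68) = -204)
Z(n) = (3 + n)*(4 + n) (Z(n) = (4 + n)*(n + 3) = (4 + n)*(3 + n) = (3 + n)*(4 + n))
(R - 84) + Z(-8) = (-204 - 84) + (3 - 8)*(4 - 8) = -288 - 5*(-4) = -288 + 20 = -268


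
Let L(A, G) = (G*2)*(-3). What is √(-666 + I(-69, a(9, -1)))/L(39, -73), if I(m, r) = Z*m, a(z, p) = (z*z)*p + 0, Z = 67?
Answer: I*√5289/438 ≈ 0.16604*I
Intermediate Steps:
L(A, G) = -6*G (L(A, G) = (2*G)*(-3) = -6*G)
a(z, p) = p*z² (a(z, p) = z²*p + 0 = p*z² + 0 = p*z²)
I(m, r) = 67*m
√(-666 + I(-69, a(9, -1)))/L(39, -73) = √(-666 + 67*(-69))/((-6*(-73))) = √(-666 - 4623)/438 = √(-5289)*(1/438) = (I*√5289)*(1/438) = I*√5289/438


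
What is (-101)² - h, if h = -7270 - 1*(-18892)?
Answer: -1421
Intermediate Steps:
h = 11622 (h = -7270 + 18892 = 11622)
(-101)² - h = (-101)² - 1*11622 = 10201 - 11622 = -1421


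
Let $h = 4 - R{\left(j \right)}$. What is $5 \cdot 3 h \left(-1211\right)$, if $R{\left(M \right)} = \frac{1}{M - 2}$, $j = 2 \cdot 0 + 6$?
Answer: $- \frac{272475}{4} \approx -68119.0$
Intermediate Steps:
$j = 6$ ($j = 0 + 6 = 6$)
$R{\left(M \right)} = \frac{1}{-2 + M}$
$h = \frac{15}{4}$ ($h = 4 - \frac{1}{-2 + 6} = 4 - \frac{1}{4} = \frac{15}{4} \approx 3.75$)
$5 \cdot 3 h \left(-1211\right) = 5 \cdot 3 \cdot \frac{15}{4} \left(-1211\right) = 15 \cdot \frac{15}{4} \left(-1211\right) = \frac{225}{4} \left(-1211\right) = - \frac{272475}{4}$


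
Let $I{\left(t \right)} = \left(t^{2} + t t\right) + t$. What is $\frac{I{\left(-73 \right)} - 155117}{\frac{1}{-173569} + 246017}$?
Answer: $- \frac{6271568677}{10675231168} \approx -0.58749$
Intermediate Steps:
$I{\left(t \right)} = t + 2 t^{2}$ ($I{\left(t \right)} = \left(t^{2} + t^{2}\right) + t = 2 t^{2} + t = t + 2 t^{2}$)
$\frac{I{\left(-73 \right)} - 155117}{\frac{1}{-173569} + 246017} = \frac{- 73 \left(1 + 2 \left(-73\right)\right) - 155117}{\frac{1}{-173569} + 246017} = \frac{- 73 \left(1 - 146\right) - 155117}{- \frac{1}{173569} + 246017} = \frac{\left(-73\right) \left(-145\right) - 155117}{\frac{42700924672}{173569}} = \left(10585 - 155117\right) \frac{173569}{42700924672} = \left(-144532\right) \frac{173569}{42700924672} = - \frac{6271568677}{10675231168}$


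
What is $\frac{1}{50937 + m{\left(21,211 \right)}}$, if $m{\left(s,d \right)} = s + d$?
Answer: $\frac{1}{51169} \approx 1.9543 \cdot 10^{-5}$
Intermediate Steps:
$m{\left(s,d \right)} = d + s$
$\frac{1}{50937 + m{\left(21,211 \right)}} = \frac{1}{50937 + \left(211 + 21\right)} = \frac{1}{50937 + 232} = \frac{1}{51169}$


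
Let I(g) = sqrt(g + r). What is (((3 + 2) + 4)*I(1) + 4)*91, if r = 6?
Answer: 364 + 819*sqrt(7) ≈ 2530.9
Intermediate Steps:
I(g) = sqrt(6 + g) (I(g) = sqrt(g + 6) = sqrt(6 + g))
(((3 + 2) + 4)*I(1) + 4)*91 = (((3 + 2) + 4)*sqrt(6 + 1) + 4)*91 = ((5 + 4)*sqrt(7) + 4)*91 = (9*sqrt(7) + 4)*91 = (4 + 9*sqrt(7))*91 = 364 + 819*sqrt(7)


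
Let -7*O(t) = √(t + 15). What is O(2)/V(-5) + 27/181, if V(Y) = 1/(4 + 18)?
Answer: 27/181 - 22*√17/7 ≈ -12.809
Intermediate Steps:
V(Y) = 1/22
O(t) = -√(15 + t)/7 (O(t) = -√(t + 15)/7 = -√(15 + t)/7)
O(2)/V(-5) + 27/181 = (-√(15 + 2)/7)/(1/22) + 27/181 = -√17/7*22 + 27*(1/181) = -22*√17/7 + 27/181 = 27/181 - 22*√17/7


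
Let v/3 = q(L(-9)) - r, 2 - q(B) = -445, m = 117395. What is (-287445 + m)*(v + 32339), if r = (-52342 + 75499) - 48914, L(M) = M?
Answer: -18867217550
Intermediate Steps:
r = -25757 (r = 23157 - 48914 = -25757)
q(B) = 447 (q(B) = 2 - 1*(-445) = 2 + 445 = 447)
v = 78612 (v = 3*(447 - 1*(-25757)) = 3*(447 + 25757) = 3*26204 = 78612)
(-287445 + m)*(v + 32339) = (-287445 + 117395)*(78612 + 32339) = -170050*110951 = -18867217550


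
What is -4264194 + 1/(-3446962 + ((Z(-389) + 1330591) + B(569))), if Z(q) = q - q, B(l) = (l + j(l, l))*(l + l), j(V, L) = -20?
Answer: -6360510148147/1491609 ≈ -4.2642e+6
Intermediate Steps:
B(l) = 2*l*(-20 + l) (B(l) = (l - 20)*(l + l) = (-20 + l)*(2*l) = 2*l*(-20 + l))
Z(q) = 0
-4264194 + 1/(-3446962 + ((Z(-389) + 1330591) + B(569))) = -4264194 + 1/(-3446962 + ((0 + 1330591) + 2*569*(-20 + 569))) = -4264194 + 1/(-3446962 + (1330591 + 2*569*549)) = -4264194 + 1/(-3446962 + (1330591 + 624762)) = -4264194 + 1/(-3446962 + 1955353) = -4264194 + 1/(-1491609) = -4264194 - 1/1491609 = -6360510148147/1491609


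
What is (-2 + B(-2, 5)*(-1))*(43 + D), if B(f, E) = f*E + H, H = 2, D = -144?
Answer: -606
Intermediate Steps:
B(f, E) = 2 + E*f (B(f, E) = f*E + 2 = E*f + 2 = 2 + E*f)
(-2 + B(-2, 5)*(-1))*(43 + D) = (-2 + (2 + 5*(-2))*(-1))*(43 - 144) = (-2 + (2 - 10)*(-1))*(-101) = (-2 - 8*(-1))*(-101) = (-2 + 8)*(-101) = 6*(-101) = -606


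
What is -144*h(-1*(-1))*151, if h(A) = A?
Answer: -21744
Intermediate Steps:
-144*h(-1*(-1))*151 = -(-144)*(-1)*151 = -144*1*151 = -144*151 = -21744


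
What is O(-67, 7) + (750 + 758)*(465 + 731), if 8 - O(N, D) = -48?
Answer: 1803624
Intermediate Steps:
O(N, D) = 56 (O(N, D) = 8 - 1*(-48) = 8 + 48 = 56)
O(-67, 7) + (750 + 758)*(465 + 731) = 56 + (750 + 758)*(465 + 731) = 56 + 1508*1196 = 56 + 1803568 = 1803624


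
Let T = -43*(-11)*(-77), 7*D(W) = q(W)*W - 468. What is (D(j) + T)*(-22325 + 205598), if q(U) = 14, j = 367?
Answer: -45869016621/7 ≈ -6.5527e+9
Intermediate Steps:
D(W) = -468/7 + 2*W (D(W) = (14*W - 468)/7 = (-468 + 14*W)/7 = -468/7 + 2*W)
T = -36421 (T = 473*(-77) = -36421)
(D(j) + T)*(-22325 + 205598) = ((-468/7 + 2*367) - 36421)*(-22325 + 205598) = ((-468/7 + 734) - 36421)*183273 = (4670/7 - 36421)*183273 = -250277/7*183273 = -45869016621/7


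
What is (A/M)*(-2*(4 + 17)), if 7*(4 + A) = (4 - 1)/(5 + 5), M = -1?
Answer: -831/5 ≈ -166.20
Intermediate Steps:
A = -277/70 (A = -4 + ((4 - 1)/(5 + 5))/7 = -4 + (3/10)/7 = -4 + (3*(1/10))/7 = -4 + (1/7)*(3/10) = -4 + 3/70 = -277/70 ≈ -3.9571)
(A/M)*(-2*(4 + 17)) = (-277/70/(-1))*(-2*(4 + 17)) = (-277/70*(-1))*(-2*21) = (277/70)*(-42) = -831/5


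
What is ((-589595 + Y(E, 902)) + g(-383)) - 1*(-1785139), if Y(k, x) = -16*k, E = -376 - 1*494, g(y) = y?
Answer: 1209081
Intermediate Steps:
E = -870 (E = -376 - 494 = -870)
((-589595 + Y(E, 902)) + g(-383)) - 1*(-1785139) = ((-589595 - 16*(-870)) - 383) - 1*(-1785139) = ((-589595 + 13920) - 383) + 1785139 = (-575675 - 383) + 1785139 = -576058 + 1785139 = 1209081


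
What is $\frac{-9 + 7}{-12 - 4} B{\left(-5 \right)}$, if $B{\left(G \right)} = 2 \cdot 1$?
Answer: $\frac{1}{4} \approx 0.25$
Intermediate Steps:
$B{\left(G \right)} = 2$
$\frac{-9 + 7}{-12 - 4} B{\left(-5 \right)} = \frac{-9 + 7}{-12 - 4} \cdot 2 = - \frac{2}{-16} \cdot 2 = \left(-2\right) \left(- \frac{1}{16}\right) 2 = \frac{1}{8} \cdot 2 = \frac{1}{4}$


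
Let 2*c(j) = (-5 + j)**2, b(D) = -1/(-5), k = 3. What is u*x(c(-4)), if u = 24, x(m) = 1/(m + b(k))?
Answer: 240/407 ≈ 0.58968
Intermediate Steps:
b(D) = 1/5 (b(D) = -1*(-1/5) = 1/5)
c(j) = (-5 + j)**2/2
x(m) = 1/(1/5 + m) (x(m) = 1/(m + 1/5) = 1/(1/5 + m))
u*x(c(-4)) = 24*(5/(1 + 5*((-5 - 4)**2/2))) = 24*(5/(1 + 5*((1/2)*(-9)**2))) = 24*(5/(1 + 5*((1/2)*81))) = 24*(5/(1 + 5*(81/2))) = 24*(5/(1 + 405/2)) = 24*(5/(407/2)) = 24*(5*(2/407)) = 24*(10/407) = 240/407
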